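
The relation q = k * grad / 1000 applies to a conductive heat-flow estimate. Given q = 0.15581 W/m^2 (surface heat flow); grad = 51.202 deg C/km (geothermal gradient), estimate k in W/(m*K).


k = q * 1000 / grad
k = 0.15581 * 1000 / 51.202
k = 3.0430 W/(m*K)


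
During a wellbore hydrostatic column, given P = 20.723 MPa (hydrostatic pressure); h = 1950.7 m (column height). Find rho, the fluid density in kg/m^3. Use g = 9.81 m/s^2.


rho = P * 1e6 / (g * h)
rho = 20.723 * 1e6 / (9.81 * 1950.7)
rho = 1082.9 kg/m^3


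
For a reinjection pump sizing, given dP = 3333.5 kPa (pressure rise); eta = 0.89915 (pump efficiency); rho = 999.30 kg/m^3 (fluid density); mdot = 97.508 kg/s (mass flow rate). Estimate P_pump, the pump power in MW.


P_pump = mdot * dP / (rho * eta)
P_pump = 97.508 * 3333.5 / (999.30 * 0.89915)
P_pump = 361.7534 kW
Convert: 361.7534 kW * 0.001 = 0.36175 MW
P_pump = 0.36175 MW


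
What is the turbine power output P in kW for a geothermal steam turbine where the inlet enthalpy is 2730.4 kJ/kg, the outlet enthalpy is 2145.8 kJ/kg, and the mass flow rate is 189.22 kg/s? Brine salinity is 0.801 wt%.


P = mdot * (h_in - h_out) / 1000
P = 189.22 * (2730.4 - 2145.8) / 1000
P = 110.6180 MW
Convert: 110.6180 MW * 1000.0 = 1.1062e+05 kW
P = 1.1062e+05 kW


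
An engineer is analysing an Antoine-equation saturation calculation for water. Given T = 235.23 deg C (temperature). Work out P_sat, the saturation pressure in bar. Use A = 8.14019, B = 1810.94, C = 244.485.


P_sat = 10^(A - B/(C + T)) / 760 * 0.101325
P_sat = 10^(8.14019 - 1810.94/(244.485 + 235.23)) / 760 * 0.101325
P_sat = 3.090722 MPa
Convert: 3.090722 MPa * 10.0 = 30.907 bar
P_sat = 30.907 bar


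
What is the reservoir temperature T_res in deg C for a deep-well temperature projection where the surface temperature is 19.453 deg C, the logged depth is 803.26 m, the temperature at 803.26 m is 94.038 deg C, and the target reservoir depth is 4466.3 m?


Step 1: grad = (T_d1 - T_surf)/d1 * 1000 = (94.038 - 19.453)/803.26 * 1000 = 92.85287 deg C/km
Step 2: T_res = T_surf + grad*d2/1000 = 19.453 + 92.85287*4466.3/1000 = 434.16 deg C
T_res = 434.16 deg C


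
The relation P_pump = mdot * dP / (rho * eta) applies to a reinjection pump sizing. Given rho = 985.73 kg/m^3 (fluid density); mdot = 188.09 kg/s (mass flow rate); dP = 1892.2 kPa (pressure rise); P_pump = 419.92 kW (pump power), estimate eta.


eta = mdot * dP / (rho * P_pump)
eta = 188.09 * 1892.2 / (985.73 * 419.92)
eta = 0.85982


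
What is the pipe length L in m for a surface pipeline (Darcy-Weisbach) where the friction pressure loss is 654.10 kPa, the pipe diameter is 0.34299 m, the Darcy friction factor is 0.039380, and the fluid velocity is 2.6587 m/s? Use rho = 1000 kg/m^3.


L = dP*1000*D / (f*rho*vel^2/2)
L = 654.10*1000*0.34299 / (0.039380*1000*2.6587^2/2)
L = 1611.9 m


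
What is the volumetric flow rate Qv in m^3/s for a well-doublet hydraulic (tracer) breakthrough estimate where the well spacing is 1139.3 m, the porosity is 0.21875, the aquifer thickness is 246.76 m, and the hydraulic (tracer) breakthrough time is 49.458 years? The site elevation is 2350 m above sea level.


Qv = pi*hr*phi*L^2 / (3*t_bt*365.25*86400)
Qv = pi*246.76*0.21875*1139.3^2 / (3*49.458*365.25*86400)
Qv = 0.047010 m^3/s


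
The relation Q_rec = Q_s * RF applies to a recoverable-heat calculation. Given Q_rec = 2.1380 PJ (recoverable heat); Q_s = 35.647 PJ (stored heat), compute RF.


RF = Q_rec / Q_s
RF = 2.1380 / 35.647
RF = 0.059977


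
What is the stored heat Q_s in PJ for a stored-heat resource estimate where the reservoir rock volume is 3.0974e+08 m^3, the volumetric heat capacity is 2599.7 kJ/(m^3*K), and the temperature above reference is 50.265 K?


Q_s = Vr * rhoc * dT / 1e12
Q_s = 3.0974e+08 * 2599.7 * 50.265 / 1e12
Q_s = 40.475 PJ


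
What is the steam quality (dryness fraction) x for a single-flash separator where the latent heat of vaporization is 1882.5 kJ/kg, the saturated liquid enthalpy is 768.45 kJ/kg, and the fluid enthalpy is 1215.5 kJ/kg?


x = (h - hf) / hfg
x = (1215.5 - 768.45) / 1882.5
x = 0.23748


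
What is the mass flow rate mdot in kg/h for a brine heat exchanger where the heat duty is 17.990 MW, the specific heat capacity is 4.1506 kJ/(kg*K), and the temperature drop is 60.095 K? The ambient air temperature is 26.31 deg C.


mdot = Q * 1000 / (cp * dT)
mdot = 17.990 * 1000 / (4.1506 * 60.095)
mdot = 72.12435 kg/s
Convert: 72.12435 kg/s * 3600.0 = 2.5965e+05 kg/h
mdot = 2.5965e+05 kg/h


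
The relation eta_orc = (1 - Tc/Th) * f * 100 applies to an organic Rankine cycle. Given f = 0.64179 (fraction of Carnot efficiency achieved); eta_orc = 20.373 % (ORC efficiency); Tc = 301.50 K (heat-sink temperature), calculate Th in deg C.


Th = Tc / (1 - (eta_orc/100)/f)
Th = 301.50 / (1 - (20.373/100)/0.64179)
Th = 441.7196 K
Convert to deg C: 441.7196 - 273.15 = 168.57 deg C
Th = 168.57 deg C


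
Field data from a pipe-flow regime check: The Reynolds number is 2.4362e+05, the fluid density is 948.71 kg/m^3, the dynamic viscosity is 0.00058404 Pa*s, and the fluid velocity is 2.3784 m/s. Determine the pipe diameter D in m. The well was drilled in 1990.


D = Re * mu / (rho * vel)
D = 2.4362e+05 * 0.00058404 / (948.71 * 2.3784)
D = 0.063058 m


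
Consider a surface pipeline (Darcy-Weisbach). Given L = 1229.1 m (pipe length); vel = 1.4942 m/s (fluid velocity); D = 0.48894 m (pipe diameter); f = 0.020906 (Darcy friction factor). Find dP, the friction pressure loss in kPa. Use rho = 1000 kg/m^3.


dP = f * (L/D) * (rho*vel^2/2) / 1000
dP = 0.020906 * (1229.1/0.48894) * (1000*1.4942^2/2) / 1000
dP = 58.666 kPa


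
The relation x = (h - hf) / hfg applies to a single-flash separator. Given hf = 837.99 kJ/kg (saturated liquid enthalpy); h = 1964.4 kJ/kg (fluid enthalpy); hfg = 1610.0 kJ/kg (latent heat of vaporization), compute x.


x = (h - hf) / hfg
x = (1964.4 - 837.99) / 1610.0
x = 0.69963


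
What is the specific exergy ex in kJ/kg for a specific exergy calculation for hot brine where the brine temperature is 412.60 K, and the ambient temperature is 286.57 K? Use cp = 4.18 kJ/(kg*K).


ex = cp * ((T_b - T_0) - T_0 * ln(T_b/T_0))
ex = 4.18 * ((412.60 - 286.57) - 286.57 * ln(412.60/286.57))
ex = 90.190 kJ/kg


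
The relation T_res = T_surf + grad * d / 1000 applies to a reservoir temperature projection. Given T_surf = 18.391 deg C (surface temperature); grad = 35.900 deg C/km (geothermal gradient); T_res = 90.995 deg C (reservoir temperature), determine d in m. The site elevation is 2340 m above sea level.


d = (T_res - T_surf) / grad * 1000
d = (90.995 - 18.391) / 35.900 * 1000
d = 2022.4 m


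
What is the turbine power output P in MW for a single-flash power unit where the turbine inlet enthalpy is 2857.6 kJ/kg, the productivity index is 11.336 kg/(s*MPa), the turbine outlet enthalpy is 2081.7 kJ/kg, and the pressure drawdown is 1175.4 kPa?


Step 1: mdot = PI * dP / 1000 = 11.336 * 1175.4 / 1000 = 13.32433 kg/s
Step 2: P = mdot*(h_in - h_out)/1000 = 13.32433*(2857.6 - 2081.7)/1000 = 10.338 MW
P = 10.338 MW


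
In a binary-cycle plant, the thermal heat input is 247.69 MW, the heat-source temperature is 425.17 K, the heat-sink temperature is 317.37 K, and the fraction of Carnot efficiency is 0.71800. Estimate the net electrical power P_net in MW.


Step 1: eta = (1 - Tc/Th)*f = (1 - 317.37/425.17)*0.718 = 0.1820458
Step 2: P_net = eta * Q_in = 0.1820458 * 247.69 = 45.091 MW
P_net = 45.091 MW


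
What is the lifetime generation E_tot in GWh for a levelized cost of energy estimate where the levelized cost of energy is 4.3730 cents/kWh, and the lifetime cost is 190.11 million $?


E_tot = C_tot / LCOE * 100
E_tot = 190.11 / 4.3730 * 100
E_tot = 4347.4 GWh


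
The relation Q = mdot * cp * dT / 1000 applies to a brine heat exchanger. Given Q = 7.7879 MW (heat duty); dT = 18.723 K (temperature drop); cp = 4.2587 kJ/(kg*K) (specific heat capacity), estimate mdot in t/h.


mdot = Q * 1000 / (cp * dT)
mdot = 7.7879 * 1000 / (4.2587 * 18.723)
mdot = 97.67151 kg/s
Convert: 97.67151 kg/s * 3.6 = 351.62 t/h
mdot = 351.62 t/h


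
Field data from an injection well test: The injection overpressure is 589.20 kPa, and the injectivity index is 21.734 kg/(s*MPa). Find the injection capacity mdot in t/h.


mdot = II * dP / 1000
mdot = 21.734 * 589.20 / 1000
mdot = 12.80567 kg/s
Convert: 12.80567 kg/s * 3.6 = 46.100 t/h
mdot = 46.100 t/h


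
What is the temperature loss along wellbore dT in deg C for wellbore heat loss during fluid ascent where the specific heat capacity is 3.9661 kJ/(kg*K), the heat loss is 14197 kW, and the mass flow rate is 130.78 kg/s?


dT = Q_loss / (mdot * cp)
dT = 14197 / (130.78 * 3.9661)
dT = 27.37106 K
Convert (temperature difference, 1 K = 1 deg C): 27.37106 K = 27.37106 deg C
dT = 27.371 deg C


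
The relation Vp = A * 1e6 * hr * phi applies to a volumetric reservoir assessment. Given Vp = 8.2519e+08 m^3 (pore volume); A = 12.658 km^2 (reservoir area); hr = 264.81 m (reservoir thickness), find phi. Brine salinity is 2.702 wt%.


phi = Vp / (A * 1e6 * hr)
phi = 8.2519e+08 / (12.658 * 1e6 * 264.81)
phi = 0.24618


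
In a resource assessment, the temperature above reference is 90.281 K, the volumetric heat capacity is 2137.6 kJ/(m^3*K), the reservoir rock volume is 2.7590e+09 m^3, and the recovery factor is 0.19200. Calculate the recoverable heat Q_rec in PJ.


Step 1: Q_s = Vr*rhoc*dT/1e12 = 2.7590e+09*2137.6*90.281/1e12 = 532.4447 PJ
Step 2: Q_rec = Q_s * RF = 532.4447 * 0.192 = 102.23 PJ
Q_rec = 102.23 PJ


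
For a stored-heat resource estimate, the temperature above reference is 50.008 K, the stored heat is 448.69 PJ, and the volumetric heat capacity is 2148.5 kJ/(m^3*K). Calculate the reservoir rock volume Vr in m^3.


Vr = Q_s * 1e12 / (rhoc * dT)
Vr = 448.69 * 1e12 / (2148.5 * 50.008)
Vr = 4.1761e+09 m^3


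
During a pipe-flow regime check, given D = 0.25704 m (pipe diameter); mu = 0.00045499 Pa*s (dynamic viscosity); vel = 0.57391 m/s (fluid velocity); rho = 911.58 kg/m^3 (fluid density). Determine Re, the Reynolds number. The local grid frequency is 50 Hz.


Re = rho * vel * D / mu
Re = 911.58 * 0.57391 * 0.25704 / 0.00045499
Re = 2.9555e+05


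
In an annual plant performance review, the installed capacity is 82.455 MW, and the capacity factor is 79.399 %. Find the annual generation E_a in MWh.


E_a = CF / 100 * cap * 8760
E_a = 79.399 / 100 * 82.455 * 8760
E_a = 5.7350e+05 MWh


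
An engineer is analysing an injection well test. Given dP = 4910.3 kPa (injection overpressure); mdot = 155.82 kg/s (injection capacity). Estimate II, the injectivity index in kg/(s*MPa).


II = mdot * 1000 / dP
II = 155.82 * 1000 / 4910.3
II = 31.733 kg/(s*MPa)


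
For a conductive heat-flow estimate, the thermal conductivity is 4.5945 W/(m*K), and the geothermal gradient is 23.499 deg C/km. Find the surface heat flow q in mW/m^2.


q = k * grad / 1000
q = 4.5945 * 23.499 / 1000
q = 0.1079662 W/m^2
Convert: 0.1079662 W/m^2 * 1000.0 = 107.97 mW/m^2
q = 107.97 mW/m^2


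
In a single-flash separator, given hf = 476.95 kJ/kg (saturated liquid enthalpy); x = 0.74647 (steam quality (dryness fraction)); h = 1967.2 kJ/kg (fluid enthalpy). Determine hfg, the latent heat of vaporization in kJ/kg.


hfg = (h - hf) / x
hfg = (1967.2 - 476.95) / 0.74647
hfg = 1996.4 kJ/kg


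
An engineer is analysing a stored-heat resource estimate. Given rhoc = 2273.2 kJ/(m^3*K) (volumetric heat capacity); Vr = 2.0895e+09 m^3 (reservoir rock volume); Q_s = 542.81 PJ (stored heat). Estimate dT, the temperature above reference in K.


dT = Q_s * 1e12 / (Vr * rhoc)
dT = 542.81 * 1e12 / (2.0895e+09 * 2273.2)
dT = 114.28 K


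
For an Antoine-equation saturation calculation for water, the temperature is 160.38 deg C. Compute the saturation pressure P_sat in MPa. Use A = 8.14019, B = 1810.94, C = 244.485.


P_sat = 10^(A - B/(C + T)) / 760 * 0.101325
P_sat = 10^(8.14019 - 1810.94/(244.485 + 160.38)) / 760 * 0.101325
P_sat = 0.61965 MPa


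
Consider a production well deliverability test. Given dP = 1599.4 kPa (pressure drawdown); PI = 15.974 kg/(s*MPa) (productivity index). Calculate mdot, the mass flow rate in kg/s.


mdot = PI * dP / 1000
mdot = 15.974 * 1599.4 / 1000
mdot = 25.549 kg/s


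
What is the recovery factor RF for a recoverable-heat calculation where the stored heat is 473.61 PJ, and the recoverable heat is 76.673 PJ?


RF = Q_rec / Q_s
RF = 76.673 / 473.61
RF = 0.16189


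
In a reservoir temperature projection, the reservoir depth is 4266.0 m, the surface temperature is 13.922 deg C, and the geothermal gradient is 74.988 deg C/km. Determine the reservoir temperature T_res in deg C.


T_res = T_surf + grad * d / 1000
T_res = 13.922 + 74.988 * 4266.0 / 1000
T_res = 333.82 deg C


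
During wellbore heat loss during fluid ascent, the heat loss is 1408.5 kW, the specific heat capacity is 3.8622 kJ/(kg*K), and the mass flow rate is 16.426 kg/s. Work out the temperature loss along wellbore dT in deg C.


dT = Q_loss / (mdot * cp)
dT = 1408.5 / (16.426 * 3.8622)
dT = 22.20191 K
Convert (temperature difference, 1 K = 1 deg C): 22.20191 K = 22.20191 deg C
dT = 22.202 deg C


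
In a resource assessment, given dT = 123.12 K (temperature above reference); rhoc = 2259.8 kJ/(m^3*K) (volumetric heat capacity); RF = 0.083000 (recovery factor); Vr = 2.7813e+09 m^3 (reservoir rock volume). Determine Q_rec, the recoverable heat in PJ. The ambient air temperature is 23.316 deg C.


Step 1: Q_s = Vr*rhoc*dT/1e12 = 2.7813e+09*2259.8*123.12/1e12 = 773.8316 PJ
Step 2: Q_rec = Q_s * RF = 773.8316 * 0.083 = 64.228 PJ
Q_rec = 64.228 PJ


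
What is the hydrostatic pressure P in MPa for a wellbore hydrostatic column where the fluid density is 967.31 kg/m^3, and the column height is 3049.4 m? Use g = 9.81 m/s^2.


P = rho * g * h / 1e6
P = 967.31 * 9.81 * 3049.4 / 1e6
P = 28.937 MPa


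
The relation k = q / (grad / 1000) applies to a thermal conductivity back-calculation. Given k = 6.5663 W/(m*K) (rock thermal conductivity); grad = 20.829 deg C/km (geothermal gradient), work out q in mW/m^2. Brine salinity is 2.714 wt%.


q = k * grad / 1000
q = 6.5663 * 20.829 / 1000
q = 0.1367695 W/m^2
Convert: 0.1367695 W/m^2 * 1000.0 = 136.77 mW/m^2
q = 136.77 mW/m^2


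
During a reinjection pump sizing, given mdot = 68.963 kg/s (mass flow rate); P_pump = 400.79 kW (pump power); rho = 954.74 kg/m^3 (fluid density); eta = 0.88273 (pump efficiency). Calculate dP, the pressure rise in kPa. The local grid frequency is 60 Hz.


dP = P_pump * rho * eta / mdot
dP = 400.79 * 954.74 * 0.88273 / 68.963
dP = 4897.9 kPa


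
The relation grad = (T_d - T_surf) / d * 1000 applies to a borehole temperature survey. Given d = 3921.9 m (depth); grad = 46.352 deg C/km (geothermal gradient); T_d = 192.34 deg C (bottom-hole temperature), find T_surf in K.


T_surf = T_d - grad * d / 1000
T_surf = 192.34 - 46.352 * 3921.9 / 1000
T_surf = 10.55209 deg C
Convert to K: 10.55209 + 273.15 = 283.70 K
T_surf = 283.70 K


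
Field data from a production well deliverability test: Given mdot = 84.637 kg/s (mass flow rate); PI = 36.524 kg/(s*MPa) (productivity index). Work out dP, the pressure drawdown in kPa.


dP = mdot * 1000 / PI
dP = 84.637 * 1000 / 36.524
dP = 2317.3 kPa


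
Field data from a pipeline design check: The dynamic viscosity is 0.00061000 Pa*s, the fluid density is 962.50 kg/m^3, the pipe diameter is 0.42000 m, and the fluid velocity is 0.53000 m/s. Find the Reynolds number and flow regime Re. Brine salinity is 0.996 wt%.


Step 1: Re = rho*vel*D/mu = 962.5*0.53*0.42/0.00061 = 3.5123e+05
Step 2: Re = 3.5123e+05 > 4000, so flow is turbulent.
Re = 3.5123e+05 (turbulent)


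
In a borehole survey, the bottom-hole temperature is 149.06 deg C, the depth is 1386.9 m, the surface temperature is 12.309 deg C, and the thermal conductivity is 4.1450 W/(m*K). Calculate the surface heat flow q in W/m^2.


Step 1: grad = (T_d - T_surf)/d * 1000 = (149.06 - 12.309)/1386.9 * 1000 = 98.60192 deg C/km
Step 2: q = k * grad / 1000 = 4.145 * 98.60192 / 1000 = 0.40870 W/m^2
q = 0.40870 W/m^2


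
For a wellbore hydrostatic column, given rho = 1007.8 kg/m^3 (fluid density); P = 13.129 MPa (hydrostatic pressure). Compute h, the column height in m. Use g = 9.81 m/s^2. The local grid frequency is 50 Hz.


h = P * 1e6 / (g * rho)
h = 13.129 * 1e6 / (9.81 * 1007.8)
h = 1328.0 m


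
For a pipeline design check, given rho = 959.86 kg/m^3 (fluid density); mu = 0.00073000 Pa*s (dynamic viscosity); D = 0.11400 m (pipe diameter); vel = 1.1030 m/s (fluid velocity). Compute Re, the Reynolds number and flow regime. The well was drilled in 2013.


Step 1: Re = rho*vel*D/mu = 959.86*1.103*0.114/0.00073 = 1.6534e+05
Step 2: Re = 1.6534e+05 > 4000, so flow is turbulent.
Re = 1.6534e+05 (turbulent)


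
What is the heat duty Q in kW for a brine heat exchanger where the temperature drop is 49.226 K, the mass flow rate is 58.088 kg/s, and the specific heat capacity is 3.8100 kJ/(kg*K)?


Q = mdot * cp * dT / 1000
Q = 58.088 * 3.8100 * 49.226 / 1000
Q = 10.89447 MW
Convert: 10.89447 MW * 1000.0 = 10894 kW
Q = 10894 kW


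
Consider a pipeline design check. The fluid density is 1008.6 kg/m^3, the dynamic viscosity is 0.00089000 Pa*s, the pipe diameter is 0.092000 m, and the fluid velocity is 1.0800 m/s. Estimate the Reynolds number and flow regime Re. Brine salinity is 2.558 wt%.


Step 1: Re = rho*vel*D/mu = 1008.6*1.08*0.092/0.00089 = 1.1260e+05
Step 2: Re = 1.1260e+05 > 4000, so flow is turbulent.
Re = 1.1260e+05 (turbulent)


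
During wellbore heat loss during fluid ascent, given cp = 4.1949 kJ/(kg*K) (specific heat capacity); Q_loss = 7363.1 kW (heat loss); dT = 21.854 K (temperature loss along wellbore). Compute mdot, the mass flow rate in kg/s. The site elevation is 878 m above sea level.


mdot = Q_loss / (cp * dT)
mdot = 7363.1 / (4.1949 * 21.854)
mdot = 80.317 kg/s


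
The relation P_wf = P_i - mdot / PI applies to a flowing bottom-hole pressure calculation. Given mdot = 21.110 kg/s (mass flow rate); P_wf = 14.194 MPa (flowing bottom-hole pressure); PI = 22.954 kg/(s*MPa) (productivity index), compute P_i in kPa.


P_i = P_wf + mdot / PI
P_i = 14.194 + 21.110 / 22.954
P_i = 15.11367 MPa
Convert: 15.11367 MPa * 1000.0 = 15114 kPa
P_i = 15114 kPa


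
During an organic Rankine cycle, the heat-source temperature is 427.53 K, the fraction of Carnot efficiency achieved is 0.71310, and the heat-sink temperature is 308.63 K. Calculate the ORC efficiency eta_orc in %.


eta_orc = (1 - Tc/Th) * f * 100
eta_orc = (1 - 308.63/427.53) * 0.71310 * 100
eta_orc = 19.832 %


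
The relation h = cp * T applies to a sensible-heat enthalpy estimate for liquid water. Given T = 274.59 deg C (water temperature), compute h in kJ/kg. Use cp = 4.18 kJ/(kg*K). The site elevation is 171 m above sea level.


h = cp * T
h = 4.18 * 274.59
h = 1147.8 kJ/kg


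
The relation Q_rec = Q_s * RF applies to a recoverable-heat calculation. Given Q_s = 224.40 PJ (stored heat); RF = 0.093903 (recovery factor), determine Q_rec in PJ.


Q_rec = Q_s * RF
Q_rec = 224.40 * 0.093903
Q_rec = 21.072 PJ


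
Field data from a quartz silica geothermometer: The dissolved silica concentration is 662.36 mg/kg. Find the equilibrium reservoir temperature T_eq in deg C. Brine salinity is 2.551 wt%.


T_eq = 1309 / (5.19 - log10(SiO2)) - 273.15
T_eq = 1309 / (5.19 - log10(662.36)) - 273.15
T_eq = 279.43 deg C


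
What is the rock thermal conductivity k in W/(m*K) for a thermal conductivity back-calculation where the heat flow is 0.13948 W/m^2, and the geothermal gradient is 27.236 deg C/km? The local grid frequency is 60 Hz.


k = q / (grad / 1000)
k = 0.13948 / (27.236 / 1000)
k = 5.1212 W/(m*K)


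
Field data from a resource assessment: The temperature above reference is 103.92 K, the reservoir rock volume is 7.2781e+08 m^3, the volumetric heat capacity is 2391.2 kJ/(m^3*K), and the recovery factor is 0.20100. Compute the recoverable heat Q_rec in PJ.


Step 1: Q_s = Vr*rhoc*dT/1e12 = 7.2781e+08*2391.2*103.92/1e12 = 180.8561 PJ
Step 2: Q_rec = Q_s * RF = 180.8561 * 0.201 = 36.352 PJ
Q_rec = 36.352 PJ


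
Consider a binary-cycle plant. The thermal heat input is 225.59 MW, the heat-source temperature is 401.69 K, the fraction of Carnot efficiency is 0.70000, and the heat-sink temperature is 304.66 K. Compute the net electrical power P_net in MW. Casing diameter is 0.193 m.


Step 1: eta = (1 - Tc/Th)*f = (1 - 304.66/401.69)*0.7 = 0.1690881
Step 2: P_net = eta * Q_in = 0.1690881 * 225.59 = 38.145 MW
P_net = 38.145 MW


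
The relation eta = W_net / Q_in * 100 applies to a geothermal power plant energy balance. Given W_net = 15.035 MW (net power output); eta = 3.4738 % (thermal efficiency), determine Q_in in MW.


Q_in = W_net / (eta / 100)
Q_in = 15.035 / (3.4738 / 100)
Q_in = 432.81 MW


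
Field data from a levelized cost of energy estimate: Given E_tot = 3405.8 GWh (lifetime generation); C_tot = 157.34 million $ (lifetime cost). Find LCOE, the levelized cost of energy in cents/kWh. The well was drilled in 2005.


LCOE = C_tot / E_tot * 100
LCOE = 157.34 / 3405.8 * 100
LCOE = 4.6198 cents/kWh


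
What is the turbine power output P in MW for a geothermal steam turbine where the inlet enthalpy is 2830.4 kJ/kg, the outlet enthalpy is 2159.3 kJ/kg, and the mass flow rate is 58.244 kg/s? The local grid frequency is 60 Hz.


P = mdot * (h_in - h_out) / 1000
P = 58.244 * (2830.4 - 2159.3) / 1000
P = 39.088 MW


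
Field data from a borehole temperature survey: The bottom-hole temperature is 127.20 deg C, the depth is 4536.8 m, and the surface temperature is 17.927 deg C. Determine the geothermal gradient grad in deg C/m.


grad = (T_d - T_surf) / d * 1000
grad = (127.20 - 17.927) / 4536.8 * 1000
grad = 24.08592 deg C/km
Convert: 24.08592 deg C/km * 0.001 = 0.024086 deg C/m
grad = 0.024086 deg C/m


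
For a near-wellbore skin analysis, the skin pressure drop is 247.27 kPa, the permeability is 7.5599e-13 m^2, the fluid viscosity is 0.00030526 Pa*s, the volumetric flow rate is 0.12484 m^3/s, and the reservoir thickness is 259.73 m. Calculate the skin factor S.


S = dP_s * 1000 * 2*pi*k*hr / (q*mu)
S = 247.27 * 1000 * 2*pi*7.5599e-13*259.73 / (0.12484*0.00030526)
S = 8.0051


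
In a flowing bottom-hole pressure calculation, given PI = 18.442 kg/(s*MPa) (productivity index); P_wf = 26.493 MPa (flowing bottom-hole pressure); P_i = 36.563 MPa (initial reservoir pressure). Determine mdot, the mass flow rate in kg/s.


mdot = (P_i - P_wf) * PI
mdot = (36.563 - 26.493) * 18.442
mdot = 185.71 kg/s


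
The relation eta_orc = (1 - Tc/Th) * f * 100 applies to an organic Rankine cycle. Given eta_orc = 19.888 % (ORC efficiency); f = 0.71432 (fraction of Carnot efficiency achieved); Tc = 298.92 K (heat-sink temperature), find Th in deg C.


Th = Tc / (1 - (eta_orc/100)/f)
Th = 298.92 / (1 - (19.888/100)/0.71432)
Th = 414.2568 K
Convert to deg C: 414.2568 - 273.15 = 141.11 deg C
Th = 141.11 deg C


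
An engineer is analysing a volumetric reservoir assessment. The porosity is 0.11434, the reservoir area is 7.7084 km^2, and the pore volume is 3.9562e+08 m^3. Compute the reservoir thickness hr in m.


hr = Vp / (A * 1e6 * phi)
hr = 3.9562e+08 / (7.7084 * 1e6 * 0.11434)
hr = 448.87 m


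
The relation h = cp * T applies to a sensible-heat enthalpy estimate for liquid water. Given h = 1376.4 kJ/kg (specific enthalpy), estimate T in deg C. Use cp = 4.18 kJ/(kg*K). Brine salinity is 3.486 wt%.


T = h / cp
T = 1376.4 / 4.18
T = 329.28 deg C


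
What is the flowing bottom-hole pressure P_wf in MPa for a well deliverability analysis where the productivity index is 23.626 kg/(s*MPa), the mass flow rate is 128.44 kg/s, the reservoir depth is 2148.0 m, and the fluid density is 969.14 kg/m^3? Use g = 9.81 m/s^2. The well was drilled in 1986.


Step 1: P_i = rho*g*h/1e6 = 969.14*9.81*2148.0/1e6 = 20.42160 MPa
Step 2: P_wf = P_i - mdot/PI = 20.42160 - 128.44/23.626 = 14.985 MPa
P_wf = 14.985 MPa


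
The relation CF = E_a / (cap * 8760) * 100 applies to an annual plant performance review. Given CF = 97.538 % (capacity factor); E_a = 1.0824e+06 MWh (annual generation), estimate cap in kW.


cap = E_a / (CF/100 * 8760)
cap = 1.0824e+06 / (97.538/100 * 8760)
cap = 126.6805 MW
Convert: 126.6805 MW * 1000.0 = 1.2668e+05 kW
cap = 1.2668e+05 kW


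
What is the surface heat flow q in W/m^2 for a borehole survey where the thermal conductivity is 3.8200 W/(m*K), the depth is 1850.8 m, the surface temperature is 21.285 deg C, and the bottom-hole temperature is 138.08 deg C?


Step 1: grad = (T_d - T_surf)/d * 1000 = (138.08 - 21.285)/1850.8 * 1000 = 63.10514 deg C/km
Step 2: q = k * grad / 1000 = 3.82 * 63.10514 / 1000 = 0.24106 W/m^2
q = 0.24106 W/m^2


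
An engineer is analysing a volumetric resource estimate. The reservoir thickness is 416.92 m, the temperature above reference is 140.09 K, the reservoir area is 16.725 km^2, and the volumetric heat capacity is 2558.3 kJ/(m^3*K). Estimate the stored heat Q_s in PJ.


Step 1: Vr = A*1e6*hr = 16.725*1e6*416.92 = 6.972987e+09 m^3
Step 2: Q_s = Vr*rhoc*dT/1e12 = 6.972987e+09*2558.3*140.09/1e12 = 2499.1 PJ
Q_s = 2499.1 PJ


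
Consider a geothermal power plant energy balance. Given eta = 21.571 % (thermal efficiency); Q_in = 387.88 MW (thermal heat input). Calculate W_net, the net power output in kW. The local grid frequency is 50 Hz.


W_net = eta / 100 * Q_in
W_net = 21.571 / 100 * 387.88
W_net = 83.66959 MW
Convert: 83.66959 MW * 1000.0 = 83670 kW
W_net = 83670 kW


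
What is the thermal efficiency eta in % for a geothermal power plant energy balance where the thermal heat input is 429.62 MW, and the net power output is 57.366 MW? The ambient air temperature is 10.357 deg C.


eta = W_net / Q_in * 100
eta = 57.366 / 429.62 * 100
eta = 13.353 %


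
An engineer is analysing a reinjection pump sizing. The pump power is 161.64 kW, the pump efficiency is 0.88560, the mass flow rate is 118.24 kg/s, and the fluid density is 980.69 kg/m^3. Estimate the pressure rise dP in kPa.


dP = P_pump * rho * eta / mdot
dP = 161.64 * 980.69 * 0.88560 / 118.24
dP = 1187.3 kPa


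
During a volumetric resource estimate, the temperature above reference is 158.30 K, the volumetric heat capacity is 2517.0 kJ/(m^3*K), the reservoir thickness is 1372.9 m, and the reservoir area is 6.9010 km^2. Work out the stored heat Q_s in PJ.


Step 1: Vr = A*1e6*hr = 6.901*1e6*1372.9 = 9.474383e+09 m^3
Step 2: Q_s = Vr*rhoc*dT/1e12 = 9.474383e+09*2517.0*158.3/1e12 = 3775.0 PJ
Q_s = 3775.0 PJ


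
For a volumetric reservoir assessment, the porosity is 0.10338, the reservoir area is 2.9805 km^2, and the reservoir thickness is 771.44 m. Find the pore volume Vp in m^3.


Vp = A * 1e6 * hr * phi
Vp = 2.9805 * 1e6 * 771.44 * 0.10338
Vp = 2.3770e+08 m^3


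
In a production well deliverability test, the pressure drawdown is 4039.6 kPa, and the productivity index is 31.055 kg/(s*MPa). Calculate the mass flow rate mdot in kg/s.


mdot = PI * dP / 1000
mdot = 31.055 * 4039.6 / 1000
mdot = 125.45 kg/s


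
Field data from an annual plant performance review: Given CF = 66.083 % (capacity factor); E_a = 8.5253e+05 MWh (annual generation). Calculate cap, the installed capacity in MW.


cap = E_a / (CF/100 * 8760)
cap = 8.5253e+05 / (66.083/100 * 8760)
cap = 147.27 MW


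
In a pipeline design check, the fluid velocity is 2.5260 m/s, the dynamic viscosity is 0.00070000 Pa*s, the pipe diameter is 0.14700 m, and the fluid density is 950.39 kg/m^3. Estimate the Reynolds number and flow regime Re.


Step 1: Re = rho*vel*D/mu = 950.39*2.526*0.147/0.0007 = 5.0414e+05
Step 2: Re = 5.0414e+05 > 4000, so flow is turbulent.
Re = 5.0414e+05 (turbulent)


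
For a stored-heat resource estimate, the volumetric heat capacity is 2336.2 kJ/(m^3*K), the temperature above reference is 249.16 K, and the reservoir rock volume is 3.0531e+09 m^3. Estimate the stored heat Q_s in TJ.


Q_s = Vr * rhoc * dT / 1e12
Q_s = 3.0531e+09 * 2336.2 * 249.16 / 1e12
Q_s = 1777.172 PJ
Convert: 1777.172 PJ * 1000.0 = 1.7772e+06 TJ
Q_s = 1.7772e+06 TJ


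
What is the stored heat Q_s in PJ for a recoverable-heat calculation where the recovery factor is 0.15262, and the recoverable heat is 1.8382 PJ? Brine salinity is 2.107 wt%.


Q_s = Q_rec / RF
Q_s = 1.8382 / 0.15262
Q_s = 12.044 PJ


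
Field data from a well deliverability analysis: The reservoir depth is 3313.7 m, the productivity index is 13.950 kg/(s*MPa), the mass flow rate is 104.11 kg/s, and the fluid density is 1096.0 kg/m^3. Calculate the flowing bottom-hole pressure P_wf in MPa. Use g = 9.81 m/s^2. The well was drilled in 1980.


Step 1: P_i = rho*g*h/1e6 = 1096.0*9.81*3313.7/1e6 = 35.62811 MPa
Step 2: P_wf = P_i - mdot/PI = 35.62811 - 104.11/13.95 = 28.165 MPa
P_wf = 28.165 MPa


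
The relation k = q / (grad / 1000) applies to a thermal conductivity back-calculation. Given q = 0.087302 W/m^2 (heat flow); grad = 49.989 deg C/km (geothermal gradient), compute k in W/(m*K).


k = q / (grad / 1000)
k = 0.087302 / (49.989 / 1000)
k = 1.7464 W/(m*K)


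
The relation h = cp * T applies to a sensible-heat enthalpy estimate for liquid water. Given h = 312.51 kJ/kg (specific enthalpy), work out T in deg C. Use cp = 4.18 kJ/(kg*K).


T = h / cp
T = 312.51 / 4.18
T = 74.763 deg C


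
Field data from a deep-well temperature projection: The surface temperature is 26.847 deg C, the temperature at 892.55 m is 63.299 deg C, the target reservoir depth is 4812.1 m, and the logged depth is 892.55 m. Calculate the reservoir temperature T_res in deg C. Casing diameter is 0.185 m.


Step 1: grad = (T_d1 - T_surf)/d1 * 1000 = (63.299 - 26.847)/892.55 * 1000 = 40.84029 deg C/km
Step 2: T_res = T_surf + grad*d2/1000 = 26.847 + 40.84029*4812.1/1000 = 223.37 deg C
T_res = 223.37 deg C


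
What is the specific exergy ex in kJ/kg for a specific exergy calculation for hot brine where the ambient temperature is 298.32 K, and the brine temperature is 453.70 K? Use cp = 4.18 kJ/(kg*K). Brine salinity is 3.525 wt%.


ex = cp * ((T_b - T_0) - T_0 * ln(T_b/T_0))
ex = 4.18 * ((453.70 - 298.32) - 298.32 * ln(453.70/298.32))
ex = 126.67 kJ/kg


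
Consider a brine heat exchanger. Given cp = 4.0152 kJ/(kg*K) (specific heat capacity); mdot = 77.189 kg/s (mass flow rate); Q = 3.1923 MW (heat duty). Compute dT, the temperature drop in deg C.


dT = Q * 1000 / (mdot * cp)
dT = 3.1923 * 1000 / (77.189 * 4.0152)
dT = 10.30009 K
Convert (temperature difference, 1 K = 1 deg C): 10.30009 K = 10.30009 deg C
dT = 10.300 deg C


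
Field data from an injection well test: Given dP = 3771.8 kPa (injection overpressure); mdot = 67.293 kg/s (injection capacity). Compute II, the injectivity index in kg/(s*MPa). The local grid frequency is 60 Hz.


II = mdot * 1000 / dP
II = 67.293 * 1000 / 3771.8
II = 17.841 kg/(s*MPa)


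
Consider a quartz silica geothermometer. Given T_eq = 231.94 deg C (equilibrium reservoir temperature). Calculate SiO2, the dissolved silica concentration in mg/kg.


SiO2 = 10^(5.19 - 1309/(T_eq + 273.15))
SiO2 = 10^(5.19 - 1309/(231.94 + 273.15))
SiO2 = 396.63 mg/kg


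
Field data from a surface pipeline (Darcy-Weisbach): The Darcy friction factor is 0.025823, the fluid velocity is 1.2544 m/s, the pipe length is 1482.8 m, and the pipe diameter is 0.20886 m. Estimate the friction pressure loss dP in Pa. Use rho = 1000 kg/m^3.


dP = f * (L/D) * (rho*vel^2/2) / 1000
dP = 0.025823 * (1482.8/0.20886) * (1000*1.2544^2/2) / 1000
dP = 144.2368 kPa
Convert: 144.2368 kPa * 1000.0 = 1.4424e+05 Pa
dP = 1.4424e+05 Pa


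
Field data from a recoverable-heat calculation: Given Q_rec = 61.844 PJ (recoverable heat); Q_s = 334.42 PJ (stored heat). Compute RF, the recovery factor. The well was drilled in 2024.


RF = Q_rec / Q_s
RF = 61.844 / 334.42
RF = 0.18493


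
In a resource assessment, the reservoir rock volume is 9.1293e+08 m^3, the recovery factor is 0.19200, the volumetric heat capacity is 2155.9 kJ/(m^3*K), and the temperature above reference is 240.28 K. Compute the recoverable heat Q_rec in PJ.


Step 1: Q_s = Vr*rhoc*dT/1e12 = 9.1293e+08*2155.9*240.28/1e12 = 472.9157 PJ
Step 2: Q_rec = Q_s * RF = 472.9157 * 0.192 = 90.800 PJ
Q_rec = 90.800 PJ


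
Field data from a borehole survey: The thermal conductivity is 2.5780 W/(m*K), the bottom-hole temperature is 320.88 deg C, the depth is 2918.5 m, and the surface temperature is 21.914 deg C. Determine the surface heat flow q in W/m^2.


Step 1: grad = (T_d - T_surf)/d * 1000 = (320.88 - 21.914)/2918.5 * 1000 = 102.4382 deg C/km
Step 2: q = k * grad / 1000 = 2.578 * 102.4382 / 1000 = 0.26409 W/m^2
q = 0.26409 W/m^2


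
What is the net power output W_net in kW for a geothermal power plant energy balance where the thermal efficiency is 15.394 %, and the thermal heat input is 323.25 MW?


W_net = eta / 100 * Q_in
W_net = 15.394 / 100 * 323.25
W_net = 49.76111 MW
Convert: 49.76111 MW * 1000.0 = 49761 kW
W_net = 49761 kW


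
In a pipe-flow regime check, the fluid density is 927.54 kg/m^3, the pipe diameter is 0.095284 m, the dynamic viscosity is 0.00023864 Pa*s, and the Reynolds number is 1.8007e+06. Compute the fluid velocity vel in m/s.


vel = Re * mu / (rho * D)
vel = 1.8007e+06 * 0.00023864 / (927.54 * 0.095284)
vel = 4.8622 m/s


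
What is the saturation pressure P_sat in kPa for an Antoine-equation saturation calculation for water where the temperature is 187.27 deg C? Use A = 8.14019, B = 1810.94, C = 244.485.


P_sat = 10^(A - B/(C + T)) / 760 * 0.101325
P_sat = 10^(8.14019 - 1810.94/(244.485 + 187.27)) / 760 * 0.101325
P_sat = 1.176857 MPa
Convert: 1.176857 MPa * 1000.0 = 1176.9 kPa
P_sat = 1176.9 kPa


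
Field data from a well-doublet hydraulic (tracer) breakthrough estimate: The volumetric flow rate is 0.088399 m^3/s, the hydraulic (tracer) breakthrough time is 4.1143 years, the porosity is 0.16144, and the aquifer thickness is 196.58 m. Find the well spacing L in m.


L = sqrt(t_bt*365.25*86400*3*Qv / (pi*hr*phi))
L = sqrt(4.1143*365.25*86400*3*0.088399 / (pi*196.58*0.16144))
L = 587.67 m


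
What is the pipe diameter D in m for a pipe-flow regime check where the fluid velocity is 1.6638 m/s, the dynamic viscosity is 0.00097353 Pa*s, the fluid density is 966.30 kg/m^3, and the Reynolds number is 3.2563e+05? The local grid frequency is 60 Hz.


D = Re * mu / (rho * vel)
D = 3.2563e+05 * 0.00097353 / (966.30 * 1.6638)
D = 0.19718 m


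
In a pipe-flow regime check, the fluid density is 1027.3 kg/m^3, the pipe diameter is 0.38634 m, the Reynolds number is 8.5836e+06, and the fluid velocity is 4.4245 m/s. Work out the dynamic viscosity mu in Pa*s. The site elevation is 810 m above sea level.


mu = rho * vel * D / Re
mu = 1027.3 * 4.4245 * 0.38634 / 8.5836e+06
mu = 0.00020458 Pa*s


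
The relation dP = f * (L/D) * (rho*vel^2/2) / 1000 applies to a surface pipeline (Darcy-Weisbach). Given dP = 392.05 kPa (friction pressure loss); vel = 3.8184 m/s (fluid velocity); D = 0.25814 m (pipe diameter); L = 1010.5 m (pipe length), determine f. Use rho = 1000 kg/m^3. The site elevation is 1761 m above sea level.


f = dP*1000 / ((L/D)*(rho*vel^2/2))
f = 392.05*1000 / ((1010.5/0.25814)*(1000*3.8184^2/2))
f = 0.013738


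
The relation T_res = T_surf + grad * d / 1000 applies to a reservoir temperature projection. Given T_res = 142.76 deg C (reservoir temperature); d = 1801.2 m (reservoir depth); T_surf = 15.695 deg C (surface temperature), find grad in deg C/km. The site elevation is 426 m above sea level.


grad = (T_res - T_surf) / d * 1000
grad = (142.76 - 15.695) / 1801.2 * 1000
grad = 70.545 deg C/km


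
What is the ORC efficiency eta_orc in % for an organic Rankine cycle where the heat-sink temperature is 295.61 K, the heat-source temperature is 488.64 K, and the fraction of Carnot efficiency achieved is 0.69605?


eta_orc = (1 - Tc/Th) * f * 100
eta_orc = (1 - 295.61/488.64) * 0.69605 * 100
eta_orc = 27.496 %


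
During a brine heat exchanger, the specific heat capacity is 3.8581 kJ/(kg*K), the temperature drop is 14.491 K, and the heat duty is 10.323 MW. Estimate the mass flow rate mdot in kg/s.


mdot = Q * 1000 / (cp * dT)
mdot = 10.323 * 1000 / (3.8581 * 14.491)
mdot = 184.64 kg/s


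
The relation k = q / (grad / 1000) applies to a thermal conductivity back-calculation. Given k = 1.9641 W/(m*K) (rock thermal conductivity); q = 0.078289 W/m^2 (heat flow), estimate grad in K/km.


grad = q / k * 1000
grad = 0.078289 / 1.9641 * 1000
grad = 39.85999 deg C/km
Convert: 39.85999 deg C/km * 1.0 = 39.860 K/km
grad = 39.860 K/km


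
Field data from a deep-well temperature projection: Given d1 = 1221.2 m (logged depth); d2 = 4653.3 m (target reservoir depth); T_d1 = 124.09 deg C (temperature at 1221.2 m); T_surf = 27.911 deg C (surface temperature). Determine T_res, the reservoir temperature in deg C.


Step 1: grad = (T_d1 - T_surf)/d1 * 1000 = (124.09 - 27.911)/1221.2 * 1000 = 78.75778 deg C/km
Step 2: T_res = T_surf + grad*d2/1000 = 27.911 + 78.75778*4653.3/1000 = 394.39 deg C
T_res = 394.39 deg C


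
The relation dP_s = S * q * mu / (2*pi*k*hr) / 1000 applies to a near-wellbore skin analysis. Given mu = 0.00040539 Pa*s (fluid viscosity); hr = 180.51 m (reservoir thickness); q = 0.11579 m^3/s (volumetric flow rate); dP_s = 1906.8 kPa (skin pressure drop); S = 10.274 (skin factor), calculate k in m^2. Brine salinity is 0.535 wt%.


k = S*q*mu / (2*pi*dP_s*1000*hr)
k = 10.274*0.11579*0.00040539 / (2*pi*1906.8*1000*180.51)
k = 2.2300e-13 m^2


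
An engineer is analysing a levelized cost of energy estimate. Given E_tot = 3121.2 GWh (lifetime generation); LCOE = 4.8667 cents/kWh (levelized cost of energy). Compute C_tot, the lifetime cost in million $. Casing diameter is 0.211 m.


C_tot = LCOE / 100 * E_tot
C_tot = 4.8667 / 100 * 3121.2
C_tot = 151.90 million $


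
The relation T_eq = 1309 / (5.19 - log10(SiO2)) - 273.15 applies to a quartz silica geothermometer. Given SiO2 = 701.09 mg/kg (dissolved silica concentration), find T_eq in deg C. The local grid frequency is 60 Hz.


T_eq = 1309 / (5.19 - log10(SiO2)) - 273.15
T_eq = 1309 / (5.19 - log10(701.09)) - 273.15
T_eq = 285.24 deg C


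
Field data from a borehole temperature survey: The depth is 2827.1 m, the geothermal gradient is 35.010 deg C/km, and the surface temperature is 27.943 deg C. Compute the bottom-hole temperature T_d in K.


T_d = T_surf + grad * d / 1000
T_d = 27.943 + 35.010 * 2827.1 / 1000
T_d = 126.9198 deg C
Convert to K: 126.9198 + 273.15 = 400.07 K
T_d = 400.07 K


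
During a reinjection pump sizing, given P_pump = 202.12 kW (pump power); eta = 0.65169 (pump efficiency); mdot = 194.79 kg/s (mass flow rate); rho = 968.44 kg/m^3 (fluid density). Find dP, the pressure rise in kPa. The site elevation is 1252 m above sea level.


dP = P_pump * rho * eta / mdot
dP = 202.12 * 968.44 * 0.65169 / 194.79
dP = 654.87 kPa


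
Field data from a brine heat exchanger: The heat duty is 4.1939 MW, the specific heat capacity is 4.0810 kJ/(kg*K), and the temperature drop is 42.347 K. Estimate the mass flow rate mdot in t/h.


mdot = Q * 1000 / (cp * dT)
mdot = 4.1939 * 1000 / (4.0810 * 42.347)
mdot = 24.26771 kg/s
Convert: 24.26771 kg/s * 3.6 = 87.364 t/h
mdot = 87.364 t/h


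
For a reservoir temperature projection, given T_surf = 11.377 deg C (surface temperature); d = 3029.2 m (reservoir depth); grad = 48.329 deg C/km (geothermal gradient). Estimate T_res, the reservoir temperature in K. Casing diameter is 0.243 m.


T_res = T_surf + grad * d / 1000
T_res = 11.377 + 48.329 * 3029.2 / 1000
T_res = 157.7752 deg C
Convert to K: 157.7752 + 273.15 = 430.93 K
T_res = 430.93 K
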